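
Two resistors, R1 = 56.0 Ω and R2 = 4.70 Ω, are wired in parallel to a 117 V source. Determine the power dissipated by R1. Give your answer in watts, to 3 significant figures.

244 W

R1 sits directly across the source, so P = V²/R with V = 117 V.
P_R1 = V² / R1 = (117)² / 56.0 Ω = 244.4 W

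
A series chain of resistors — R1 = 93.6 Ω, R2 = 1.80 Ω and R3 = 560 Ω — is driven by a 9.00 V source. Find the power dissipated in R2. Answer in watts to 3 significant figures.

The current is common to all series resistors; compute it, then apply P = I²R for the target.
R_total = 93.6 + 1.80 + 560 = 655.4 Ω
I = V / R_total = 9.00 / 655.4 = 0.01373 A
P_R2 = I² × R2 = (0.01373)² × 1.80 = 0.0003394 W

0.000339 W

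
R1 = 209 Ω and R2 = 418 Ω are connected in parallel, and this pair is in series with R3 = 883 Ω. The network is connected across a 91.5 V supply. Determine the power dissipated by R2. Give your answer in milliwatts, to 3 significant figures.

372 mW

Collapse the R1‖R2 pair into one equivalent R_p; then R_p and R3 form a series string.
R_p = (209×418)/(209+418) = 139.3 Ω
R_total = R_p + 883 = 139.3 + 883 = 1022 Ω
I = V / R_total = 91.5 / 1022 = 0.08950 A
Voltage across the parallel pair: V_p = I × R_p = 0.08950 × 139.3 = 12.47 V
R2 sits across V_p; its power is V_p²/R.
P_R2 = (12.47)² / 418 = 0.3720 W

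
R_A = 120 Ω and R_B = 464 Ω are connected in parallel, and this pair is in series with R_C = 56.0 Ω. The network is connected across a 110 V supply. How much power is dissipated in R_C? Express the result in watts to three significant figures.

29.6 W

First find R_p for the parallel pair, then treat R_p + R_C as a series loop.
R_p = (120×464)/(120+464) = 95.34 Ω
R_total = R_p + 56.0 = 95.34 + 56.0 = 151.3 Ω
I = V / R_total = 110 / 151.3 = 0.7268 A
R_C carries the full series current, so P = I²R.
P_R_C = (0.7268)² × 56.0 = 29.58 W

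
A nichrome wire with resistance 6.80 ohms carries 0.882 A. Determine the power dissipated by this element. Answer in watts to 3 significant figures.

5.29 W

Current and resistance are given, so P = I²R is the direct form.
P = (0.8820 A)² × 6.80 Ω = 5.290 W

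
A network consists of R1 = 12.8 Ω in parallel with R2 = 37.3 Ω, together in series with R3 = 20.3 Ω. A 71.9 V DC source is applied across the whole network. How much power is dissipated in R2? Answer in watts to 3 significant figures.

14.1 W

Combine R1 and R2 into their parallel equivalent first, reducing the network to two series resistors.
R_p = (12.8×37.3)/(12.8+37.3) = 9.530 Ω
R_total = R_p + 20.3 = 9.530 + 20.3 = 29.83 Ω
I = V / R_total = 71.9 / 29.83 = 2.410 A
Voltage across the parallel pair: V_p = I × R_p = 2.410 × 9.530 = 22.97 V
R2 sits across V_p; its power is V_p²/R.
P_R2 = (22.97)² / 37.3 = 14.15 W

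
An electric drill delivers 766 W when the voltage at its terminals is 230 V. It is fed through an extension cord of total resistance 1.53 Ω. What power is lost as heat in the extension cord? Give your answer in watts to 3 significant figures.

17.0 W

The extension cord and load are in series, so the same current flows in both; the loss is I²R_line.
I = P / V = 766 / 230 = 3.330 A through the extension cord.
P_line = I² R_line = (3.330)² × 1.53 = 16.97 W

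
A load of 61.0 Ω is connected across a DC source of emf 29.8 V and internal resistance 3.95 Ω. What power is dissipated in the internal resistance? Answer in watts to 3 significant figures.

0.832 W

The internal resistance carries the same current as the load; P_int = I²r.
I = ε / (r + R) = 29.8 / (3.95 + 61.0) = 0.4588 A
P_int = I² r = (0.4588)² × 3.95 = 0.8315 W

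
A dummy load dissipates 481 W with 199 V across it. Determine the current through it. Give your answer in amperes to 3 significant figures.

2.42 A

The two known quantities fix the third via I = P / V.
I = 481 / 199 = 2.417 A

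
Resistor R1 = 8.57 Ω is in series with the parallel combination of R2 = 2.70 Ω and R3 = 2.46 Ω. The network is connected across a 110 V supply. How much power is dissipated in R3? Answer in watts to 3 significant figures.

Reduce the parallel pair to R_p first; the network is then a simple series string.
R_p = (2.70×2.46)/(2.70+2.46) = 1.287 Ω
R_total = 8.57 + 1.287 = 9.857 Ω
I = V / R_total = 110 / 9.857 = 11.16 A
Voltage across the parallel pair: V_p = I × R_p = 11.16 × 1.287 = 14.36 V
R3 sees V_p directly, so P = V_p² / R3.
P_R3 = (14.36)² / 2.46 = 83.88 W

83.9 W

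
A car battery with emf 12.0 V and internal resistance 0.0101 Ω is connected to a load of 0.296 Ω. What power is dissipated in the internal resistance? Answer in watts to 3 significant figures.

Internal loss is I²r, with I set by the total series resistance r+R.
I = ε / (r + R) = 12.0 / (0.0101 + 0.296) = 39.20 A
P_int = I² r = (39.20)² × 0.0101 = 15.52 W

15.5 W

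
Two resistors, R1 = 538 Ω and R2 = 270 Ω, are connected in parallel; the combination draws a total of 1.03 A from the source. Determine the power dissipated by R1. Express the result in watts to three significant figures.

We need the common branch voltage; get it from I_total × R_eq, then P = V²/R for the branch.
1/R_eq = 1/538 + 1/270 ⇒ R_eq = 179.8 Ω
V = I_total × R_eq = 1.030 × 179.8 = 185.2 V
P_R1 = V² / R1 = (185.2)² / 538 = 63.73 W

63.7 W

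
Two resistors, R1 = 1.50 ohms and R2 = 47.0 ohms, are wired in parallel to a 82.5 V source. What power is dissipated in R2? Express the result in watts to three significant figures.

Parallel branches share the same voltage; P = V²/R gives the branch power in one step.
P_R2 = V² / R2 = (82.5)² / 47.0 Ω = 144.8 W

145 W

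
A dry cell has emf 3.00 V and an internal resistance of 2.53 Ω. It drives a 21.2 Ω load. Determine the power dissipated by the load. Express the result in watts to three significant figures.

0.339 W

Load and internal resistance form a series loop — compute the loop current, then the load power via I²R.
I = ε / (r + R) = 3.00 / (2.53 + 21.2) = 0.1264 A
P_load = I² R = (0.1264)² × 21.2 = 0.3388 W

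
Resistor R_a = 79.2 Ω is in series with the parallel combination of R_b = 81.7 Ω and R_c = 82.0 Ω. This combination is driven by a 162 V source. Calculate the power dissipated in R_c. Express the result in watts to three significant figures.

Replace R_b and R_c with their parallel equivalent so the circuit becomes R_a in series with R_p.
R_p = (81.7×82.0)/(81.7+82.0) = 40.92 Ω
R_total = 79.2 + 40.92 = 120.1 Ω
I = V / R_total = 162 / 120.1 = 1.349 A
Voltage across the parallel pair: V_p = I × R_p = 1.349 × 40.92 = 55.19 V
R_c sees V_p directly, so P = V_p² / R_c.
P_R_c = (55.19)² / 82.0 = 37.15 W

37.1 W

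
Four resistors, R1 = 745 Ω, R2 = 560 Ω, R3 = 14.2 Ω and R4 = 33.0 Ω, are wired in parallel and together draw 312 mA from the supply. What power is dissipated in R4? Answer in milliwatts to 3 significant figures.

273 mW

Parallel branches share V, not I — compute V via R_eq, then use V²/R for the target branch.
1/R_eq = 1/745 + 1/560 + 1/14.2 + 1/33.0 ⇒ R_eq = 9.629 Ω
V = I_total × R_eq = 0.3120 × 9.629 = 3.004 V
P_R4 = V² / R4 = (3.004)² / 33.0 = 0.2735 W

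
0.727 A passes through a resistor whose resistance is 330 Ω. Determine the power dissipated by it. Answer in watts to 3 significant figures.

174 W

Knowing I and R, the power is just I²R — no need to find V first.
P = (0.7270 A)² × 330 Ω = 174.4 W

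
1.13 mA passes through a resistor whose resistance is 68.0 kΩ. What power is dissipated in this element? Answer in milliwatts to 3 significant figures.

86.8 mW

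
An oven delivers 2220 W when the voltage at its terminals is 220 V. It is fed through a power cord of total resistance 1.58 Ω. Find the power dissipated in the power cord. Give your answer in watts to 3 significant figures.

161 W

Line loss is just I²R for the cable — we know both I and R_line directly.
I = P / V = 2220 / 220 = 10.09 A through the power cord.
P_line = I² R_line = (10.09)² × 1.58 = 160.9 W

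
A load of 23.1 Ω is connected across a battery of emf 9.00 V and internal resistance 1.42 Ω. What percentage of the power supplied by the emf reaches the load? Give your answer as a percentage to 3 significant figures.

Efficiency is P_load / P_total. With a series r and R sharing the same I, P = I²R for each, so η = R/(R+r).
η = R / (R + r) = 23.1 / (23.1 + 1.42) = 0.9421

94.2 %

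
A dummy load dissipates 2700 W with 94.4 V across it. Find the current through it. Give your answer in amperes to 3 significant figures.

Inverting the appropriate power form: I = P / V.
I = 2700 / 94.4 = 28.60 A

28.6 A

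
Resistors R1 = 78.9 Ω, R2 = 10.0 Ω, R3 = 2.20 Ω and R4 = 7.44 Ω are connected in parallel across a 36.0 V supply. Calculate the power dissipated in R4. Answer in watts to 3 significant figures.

Every branch has 36.0 V across it, so for R4 the power is simply V²/R.
P_R4 = V² / R4 = (36.0)² / 7.44 Ω = 174.2 W

174 W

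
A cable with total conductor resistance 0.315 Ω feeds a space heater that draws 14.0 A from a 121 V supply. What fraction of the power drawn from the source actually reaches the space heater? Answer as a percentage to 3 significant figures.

The cable carries the full 14.0 A.
P_line = I² R_line = (14.00)² × 0.315 = 61.74 W
P_source = V I = 121 × 14.00 = 1694 W; P_load = 1632 W
η = P_load / P_source = 1632 / 1694 = 0.9636

96.4 %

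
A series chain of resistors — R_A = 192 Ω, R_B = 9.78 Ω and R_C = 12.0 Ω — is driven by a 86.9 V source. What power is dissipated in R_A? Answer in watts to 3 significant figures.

31.7 W

The current is common to all series resistors; compute it, then apply P = I²R for the target.
R_total = 192 + 9.78 + 12.0 = 213.8 Ω
I = V / R_total = 86.9 / 213.8 = 0.4065 A
P_R_A = I² × R_A = (0.4065)² × 192 = 31.73 W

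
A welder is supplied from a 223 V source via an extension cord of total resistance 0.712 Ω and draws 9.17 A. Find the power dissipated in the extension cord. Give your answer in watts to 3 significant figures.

The extension cord is a series resistance carrying the load current; its dissipation is I²R_line.
The extension cord carries the full 9.17 A.
P_line = I² R_line = (9.170)² × 0.712 = 59.87 W

59.9 W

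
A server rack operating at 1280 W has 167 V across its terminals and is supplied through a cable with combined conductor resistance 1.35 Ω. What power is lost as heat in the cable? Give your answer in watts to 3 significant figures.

79.3 W

The cable is a series resistance carrying the load current; its dissipation is I²R_line.
I = P / V = 1280 / 167 = 7.665 A through the cable.
P_line = I² R_line = (7.665)² × 1.35 = 79.31 W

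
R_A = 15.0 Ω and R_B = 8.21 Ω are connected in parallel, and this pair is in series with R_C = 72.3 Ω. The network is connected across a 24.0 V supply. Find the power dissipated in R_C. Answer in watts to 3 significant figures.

6.91 W

Reduce the parallel combination to a single R_p; the circuit then becomes R_p in series with the remaining resistor.
R_p = (15.0×8.21)/(15.0+8.21) = 5.306 Ω
R_total = R_p + 72.3 = 5.306 + 72.3 = 77.61 Ω
I = V / R_total = 24.0 / 77.61 = 0.3093 A
R_C carries the full series current, so P = I²R.
P_R_C = (0.3093)² × 72.3 = 6.915 W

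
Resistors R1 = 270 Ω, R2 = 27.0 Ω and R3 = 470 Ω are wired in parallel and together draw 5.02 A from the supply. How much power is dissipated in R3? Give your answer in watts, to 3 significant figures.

Parallel branches share V, not I — compute V via R_eq, then use V²/R for the target branch.
1/R_eq = 1/270 + 1/27.0 + 1/470 ⇒ R_eq = 23.33 Ω
V = I_total × R_eq = 5.020 × 23.33 = 117.1 V
P_R3 = V² / R3 = (117.1)² / 470 = 29.18 W

29.2 W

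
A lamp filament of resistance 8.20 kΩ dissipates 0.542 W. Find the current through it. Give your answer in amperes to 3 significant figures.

Inverting the appropriate power form: I = √(P / R).
I = √(0.542 / 8200) = 0.008130 A

0.00813 A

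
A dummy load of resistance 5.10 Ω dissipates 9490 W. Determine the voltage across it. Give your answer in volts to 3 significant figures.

220 V

Inverting the appropriate power form: V = √(P R).
V = √(9490 × 5.10) = 220.0 V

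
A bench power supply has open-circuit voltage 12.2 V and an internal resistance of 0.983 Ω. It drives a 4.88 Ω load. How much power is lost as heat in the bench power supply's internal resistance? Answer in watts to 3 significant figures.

4.26 W

The internal resistance carries the same current as the load; P_int = I²r.
I = ε / (r + R) = 12.2 / (0.983 + 4.88) = 2.081 A
P_int = I² r = (2.081)² × 0.983 = 4.256 W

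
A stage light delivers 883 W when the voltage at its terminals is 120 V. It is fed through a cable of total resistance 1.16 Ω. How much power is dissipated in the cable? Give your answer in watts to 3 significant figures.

62.8 W

The cable and load are in series, so the same current flows in both; the loss is I²R_line.
I = P / V = 883 / 120 = 7.358 A through the cable.
P_line = I² R_line = (7.358)² × 1.16 = 62.81 W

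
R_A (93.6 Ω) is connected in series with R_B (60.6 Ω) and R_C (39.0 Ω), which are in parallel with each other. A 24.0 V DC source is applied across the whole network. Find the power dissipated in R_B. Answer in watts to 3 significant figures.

Reduce the parallel pair to R_p first; the network is then a simple series string.
R_p = (60.6×39.0)/(60.6+39.0) = 23.73 Ω
R_total = 93.6 + 23.73 = 117.3 Ω
I = V / R_total = 24.0 / 117.3 = 0.2046 A
Voltage across the parallel pair: V_p = I × R_p = 0.2046 × 23.73 = 4.854 V
R_B sees V_p directly, so P = V_p² / R_B.
P_R_B = (4.854)² / 60.6 = 0.3888 W

0.389 W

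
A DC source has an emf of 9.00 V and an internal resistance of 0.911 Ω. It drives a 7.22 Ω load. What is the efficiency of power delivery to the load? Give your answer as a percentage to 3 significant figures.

88.8 %

Efficiency is P_load / P_total. With a series r and R sharing the same I, P = I²R for each, so η = R/(R+r).
η = R / (R + r) = 7.22 / (7.22 + 0.911) = 0.8880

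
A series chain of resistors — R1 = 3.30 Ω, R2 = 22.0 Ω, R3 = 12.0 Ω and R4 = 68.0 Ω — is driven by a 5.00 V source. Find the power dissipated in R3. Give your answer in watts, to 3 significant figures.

0.0271 W

In a series string the same current flows through every resistor — find that current, then P = I²R for the one we want.
R_total = 3.30 + 22.0 + 12.0 + 68.0 = 105.3 Ω
I = V / R_total = 5.00 / 105.3 = 0.04748 A
P_R3 = I² × R3 = (0.04748)² × 12.0 = 0.02706 W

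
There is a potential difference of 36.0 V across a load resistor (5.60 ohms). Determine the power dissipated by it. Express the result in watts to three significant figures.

With V across and R both known, P = V²/R gives the dissipation directly.
P = (36.0 V)² / 5.60 Ω = 231.4 W

231 W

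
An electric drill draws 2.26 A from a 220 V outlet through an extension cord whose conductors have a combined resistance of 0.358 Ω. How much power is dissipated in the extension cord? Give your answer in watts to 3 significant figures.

Only the current and the line resistance are needed for the I²R loss.
The extension cord carries the full 2.26 A.
P_line = I² R_line = (2.260)² × 0.358 = 1.829 W

1.83 W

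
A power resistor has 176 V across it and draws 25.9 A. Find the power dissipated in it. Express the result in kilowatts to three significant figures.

4.56 kW

Since both terminal voltage and current are stated, P = V I gives the power in one step.
P = 176 V × 25.90 A = 4558 W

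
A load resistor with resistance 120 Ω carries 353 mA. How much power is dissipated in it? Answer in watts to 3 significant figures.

15.0 W

Knowing I and R, the power is just I²R — no need to find V first.
P = (0.3530 A)² × 120 Ω = 14.95 W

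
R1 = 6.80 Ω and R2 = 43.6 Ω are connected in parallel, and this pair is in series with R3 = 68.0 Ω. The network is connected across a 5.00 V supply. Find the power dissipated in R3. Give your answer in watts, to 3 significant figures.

First find R_p for the parallel pair, then treat R_p + R3 as a series loop.
R_p = (6.80×43.6)/(6.80+43.6) = 5.883 Ω
R_total = R_p + 68.0 = 5.883 + 68.0 = 73.88 Ω
I = V / R_total = 5.00 / 73.88 = 0.06767 A
R3 carries the full series current, so P = I²R.
P_R3 = (0.06767)² × 68.0 = 0.3114 W

0.311 W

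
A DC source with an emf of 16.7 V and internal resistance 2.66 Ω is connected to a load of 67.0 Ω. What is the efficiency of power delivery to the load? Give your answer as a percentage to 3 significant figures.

Efficiency is P_load / P_total. With a series r and R sharing the same I, P = I²R for each, so η = R/(R+r).
η = R / (R + r) = 67.0 / (67.0 + 2.66) = 0.9618

96.2 %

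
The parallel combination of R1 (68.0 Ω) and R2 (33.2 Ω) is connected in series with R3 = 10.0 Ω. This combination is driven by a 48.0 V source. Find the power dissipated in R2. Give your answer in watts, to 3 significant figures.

Combine R1 and R2 into their parallel equivalent first, reducing the network to two series resistors.
R_p = (68.0×33.2)/(68.0+33.2) = 22.31 Ω
R_total = R_p + 10.0 = 22.31 + 10.0 = 32.31 Ω
I = V / R_total = 48.0 / 32.31 = 1.486 A
Voltage across the parallel pair: V_p = I × R_p = 1.486 × 22.31 = 33.14 V
Use P = V²/R for R2 with V = V_p.
P_R2 = (33.14)² / 33.2 = 33.09 W

33.1 W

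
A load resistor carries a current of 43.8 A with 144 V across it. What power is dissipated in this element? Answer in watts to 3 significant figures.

6310 W

V and I are known directly — P = V I, no intermediate step needed.
P = 144 V × 43.80 A = 6307 W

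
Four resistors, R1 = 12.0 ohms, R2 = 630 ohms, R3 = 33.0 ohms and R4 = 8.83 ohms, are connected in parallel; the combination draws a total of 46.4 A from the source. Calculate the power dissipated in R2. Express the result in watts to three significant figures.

65.5 W

Only the total current is stated, so first find the parallel equivalent to get the voltage across the combination.
1/R_eq = 1/12.0 + 1/630 + 1/33.0 + 1/8.83 ⇒ R_eq = 4.377 Ω
V = I_total × R_eq = 46.40 × 4.377 = 203.1 V
P_R2 = V² / R2 = (203.1)² / 630 = 65.47 W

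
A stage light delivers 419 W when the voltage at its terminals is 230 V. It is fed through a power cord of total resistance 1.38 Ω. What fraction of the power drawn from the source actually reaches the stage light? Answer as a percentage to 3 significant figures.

98.9 %

I = P / V = 419 / 230 = 1.822 A through the power cord.
P_line = I² R_line = (1.822)² × 1.38 = 4.580 W
P_source = P_load + P_line = 419.0 + 4.580 = 423.6 W
η = P_load / P_source = 419.0 / 423.6 = 0.9892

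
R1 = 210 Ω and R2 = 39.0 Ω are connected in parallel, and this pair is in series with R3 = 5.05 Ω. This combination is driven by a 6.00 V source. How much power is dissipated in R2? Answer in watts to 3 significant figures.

Collapse the R1‖R2 pair into one equivalent R_p; then R_p and R3 form a series string.
R_p = (210×39.0)/(210+39.0) = 32.89 Ω
R_total = R_p + 5.05 = 32.89 + 5.05 = 37.94 Ω
I = V / R_total = 6.00 / 37.94 = 0.1581 A
Voltage across the parallel pair: V_p = I × R_p = 0.1581 × 32.89 = 5.201 V
R2 has V_p across it, so P = V_p²/R2.
P_R2 = (5.201)² / 39.0 = 0.6937 W

0.694 W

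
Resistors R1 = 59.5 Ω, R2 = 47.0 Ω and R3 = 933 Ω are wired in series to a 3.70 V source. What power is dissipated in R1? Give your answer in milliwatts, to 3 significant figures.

Every series element carries the same I. Get I from the total resistance, then P = I² × R1.
R_total = 59.5 + 47.0 + 933 = 1040 Ω
I = V / R_total = 3.70 / 1040 = 0.003559 A
P_R1 = I² × R1 = (0.003559)² × 59.5 = 0.0007538 W

0.754 mW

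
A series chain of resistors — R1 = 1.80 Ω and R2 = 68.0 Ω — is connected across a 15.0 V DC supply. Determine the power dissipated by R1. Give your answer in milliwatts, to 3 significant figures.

83.1 mW

Every series element carries the same I. Get I from the total resistance, then P = I² × R1.
R_total = 1.80 + 68.0 = 69.80 Ω
I = V / R_total = 15.0 / 69.80 = 0.2149 A
P_R1 = I² × R1 = (0.2149)² × 1.80 = 0.08313 W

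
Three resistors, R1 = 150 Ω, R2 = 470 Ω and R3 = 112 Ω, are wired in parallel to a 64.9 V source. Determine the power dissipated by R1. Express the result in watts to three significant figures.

Parallel branches share the same voltage; P = V²/R gives the branch power in one step.
P_R1 = V² / R1 = (64.9)² / 150 Ω = 28.08 W

28.1 W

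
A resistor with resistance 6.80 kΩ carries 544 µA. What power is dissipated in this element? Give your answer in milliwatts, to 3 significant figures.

2.01 mW

The current through and the resistance of the element are both given; use P = I²R.
P = (0.0005440 A)² × 6800 Ω = 0.002012 W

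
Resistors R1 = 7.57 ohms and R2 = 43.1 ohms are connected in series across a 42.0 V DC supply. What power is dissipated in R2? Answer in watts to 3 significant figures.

Since the resistors are in series they all carry the loop current I = V/R_total; the power in any one is I²R.
R_total = 7.57 + 43.1 = 50.67 Ω
I = V / R_total = 42.0 / 50.67 = 0.8289 A
P_R2 = I² × R2 = (0.8289)² × 43.1 = 29.61 W

29.6 W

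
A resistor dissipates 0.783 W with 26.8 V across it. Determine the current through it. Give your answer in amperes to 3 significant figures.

0.0292 A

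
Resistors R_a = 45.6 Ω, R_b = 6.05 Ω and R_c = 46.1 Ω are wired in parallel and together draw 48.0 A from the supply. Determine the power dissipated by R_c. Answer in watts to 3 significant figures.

1150 W

The branches share the same voltage, but only the total current is given — find V from the equivalent resistance first.
1/R_eq = 1/45.6 + 1/6.05 + 1/46.1 ⇒ R_eq = 4.787 Ω
V = I_total × R_eq = 48.00 × 4.787 = 229.8 V
P_R_c = V² / R_c = (229.8)² / 46.1 = 1145 W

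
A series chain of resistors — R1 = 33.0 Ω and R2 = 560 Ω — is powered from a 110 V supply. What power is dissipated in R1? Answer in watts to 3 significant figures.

1.14 W

In a series string the same current flows through every resistor — find that current, then P = I²R for the one we want.
R_total = 33.0 + 560 = 593.0 Ω
I = V / R_total = 110 / 593.0 = 0.1855 A
P_R1 = I² × R1 = (0.1855)² × 33.0 = 1.136 W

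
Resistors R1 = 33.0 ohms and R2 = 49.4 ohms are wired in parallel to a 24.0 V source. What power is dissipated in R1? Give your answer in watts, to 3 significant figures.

R1 sits directly across the source, so P = V²/R with V = 24.0 V.
P_R1 = V² / R1 = (24.0)² / 33.0 Ω = 17.45 W

17.5 W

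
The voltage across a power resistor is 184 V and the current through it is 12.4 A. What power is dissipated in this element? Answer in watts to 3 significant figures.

2280 W

Both the voltage across and the current through the element are known, so P = V I applies directly.
P = 184 V × 12.40 A = 2282 W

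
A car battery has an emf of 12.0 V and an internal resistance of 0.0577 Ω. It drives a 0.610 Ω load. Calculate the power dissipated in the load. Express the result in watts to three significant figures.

With r and R in series, I = ε/(r+R); the load dissipates I²R.
I = ε / (r + R) = 12.0 / (0.0577 + 0.610) = 17.97 A
P_load = I² R = (17.97)² × 0.610 = 197.0 W

197 W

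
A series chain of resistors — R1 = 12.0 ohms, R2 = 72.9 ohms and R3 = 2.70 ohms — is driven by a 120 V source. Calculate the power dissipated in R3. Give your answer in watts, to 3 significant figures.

5.07 W

Series elements share the same current, so find I first, then use P = I²R.
R_total = 12.0 + 72.9 + 2.70 = 87.60 Ω
I = V / R_total = 120 / 87.60 = 1.370 A
P_R3 = I² × R3 = (1.370)² × 2.70 = 5.067 W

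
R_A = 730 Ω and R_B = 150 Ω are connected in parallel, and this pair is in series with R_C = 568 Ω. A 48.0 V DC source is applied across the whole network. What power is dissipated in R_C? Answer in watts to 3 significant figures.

2.73 W

Reduce the parallel combination to a single R_p; the circuit then becomes R_p in series with the remaining resistor.
R_p = (730×150)/(730+150) = 124.4 Ω
R_total = R_p + 568 = 124.4 + 568 = 692.4 Ω
I = V / R_total = 48.0 / 692.4 = 0.06932 A
R_C is the series element, so its power is I²R.
P_R_C = (0.06932)² × 568 = 2.729 W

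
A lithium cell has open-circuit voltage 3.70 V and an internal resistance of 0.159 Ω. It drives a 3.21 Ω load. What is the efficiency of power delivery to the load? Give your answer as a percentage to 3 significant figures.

95.3 %

Efficiency is P_load / P_total. With a series r and R sharing the same I, P = I²R for each, so η = R/(R+r).
η = R / (R + r) = 3.21 / (3.21 + 0.159) = 0.9528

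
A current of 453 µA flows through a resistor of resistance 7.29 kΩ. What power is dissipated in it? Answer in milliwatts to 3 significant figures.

1.50 mW

Current and resistance are given, so P = I²R is the direct form.
P = (0.0004530 A)² × 7290 Ω = 0.001496 W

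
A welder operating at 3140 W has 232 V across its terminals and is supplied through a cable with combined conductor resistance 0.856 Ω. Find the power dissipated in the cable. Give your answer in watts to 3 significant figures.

The cable and load are in series, so the same current flows in both; the loss is I²R_line.
I = P / V = 3140 / 232 = 13.53 A through the cable.
P_line = I² R_line = (13.53)² × 0.856 = 156.8 W

157 W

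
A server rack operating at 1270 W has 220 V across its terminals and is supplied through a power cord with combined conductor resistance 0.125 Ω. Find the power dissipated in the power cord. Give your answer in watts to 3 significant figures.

The power cord is a series resistance carrying the load current; its dissipation is I²R_line.
I = P / V = 1270 / 220 = 5.773 A through the power cord.
P_line = I² R_line = (5.773)² × 0.125 = 4.166 W

4.17 W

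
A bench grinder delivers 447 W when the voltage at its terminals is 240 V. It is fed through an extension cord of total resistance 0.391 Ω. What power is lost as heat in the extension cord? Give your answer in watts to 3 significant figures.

1.36 W

The extension cord and load are in series, so the same current flows in both; the loss is I²R_line.
I = P / V = 447 / 240 = 1.863 A through the extension cord.
P_line = I² R_line = (1.863)² × 0.391 = 1.356 W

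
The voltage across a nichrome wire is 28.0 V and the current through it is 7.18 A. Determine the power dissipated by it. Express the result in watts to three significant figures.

201 W

With V and I both given, power follows immediately from P = V I.
P = 28.0 V × 7.180 A = 201.0 W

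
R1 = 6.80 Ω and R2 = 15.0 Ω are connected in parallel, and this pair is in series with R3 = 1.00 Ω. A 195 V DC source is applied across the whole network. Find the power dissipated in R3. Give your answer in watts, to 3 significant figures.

1180 W

First find R_p for the parallel pair, then treat R_p + R3 as a series loop.
R_p = (6.80×15.0)/(6.80+15.0) = 4.679 Ω
R_total = R_p + 1.00 = 4.679 + 1.00 = 5.679 Ω
I = V / R_total = 195 / 5.679 = 34.34 A
All the supply current flows through R3; use P = I²R3.
P_R3 = (34.34)² × 1.00 = 1179 W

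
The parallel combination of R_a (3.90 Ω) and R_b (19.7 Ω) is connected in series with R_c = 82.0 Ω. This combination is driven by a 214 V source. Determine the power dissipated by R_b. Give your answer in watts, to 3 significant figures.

Reduce the parallel combination to a single R_p; the circuit then becomes R_p in series with the remaining resistor.
R_p = (3.90×19.7)/(3.90+19.7) = 3.256 Ω
R_total = R_p + 82.0 = 3.256 + 82.0 = 85.26 Ω
I = V / R_total = 214 / 85.26 = 2.510 A
Voltage across the parallel pair: V_p = I × R_p = 2.510 × 3.256 = 8.172 V
Use P = V²/R for R_b with V = V_p.
P_R_b = (8.172)² / 19.7 = 3.390 W

3.39 W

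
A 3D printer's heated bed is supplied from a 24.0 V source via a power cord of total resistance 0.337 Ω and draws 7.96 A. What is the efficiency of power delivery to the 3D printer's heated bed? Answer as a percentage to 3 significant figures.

The power cord carries the full 7.96 A.
P_line = I² R_line = (7.960)² × 0.337 = 21.35 W
P_source = V I = 24.0 × 7.960 = 191.0 W; P_load = 169.7 W
η = P_load / P_source = 169.7 / 191.0 = 0.8882

88.8 %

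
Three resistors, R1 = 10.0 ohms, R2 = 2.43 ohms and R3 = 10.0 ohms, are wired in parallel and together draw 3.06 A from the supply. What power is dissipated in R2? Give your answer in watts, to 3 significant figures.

10.3 W

Only the total current is stated, so first find the parallel equivalent to get the voltage across the combination.
1/R_eq = 1/10.0 + 1/2.43 + 1/10.0 ⇒ R_eq = 1.635 Ω
V = I_total × R_eq = 3.060 × 1.635 = 5.004 V
P_R2 = V² / R2 = (5.004)² / 2.43 = 10.30 W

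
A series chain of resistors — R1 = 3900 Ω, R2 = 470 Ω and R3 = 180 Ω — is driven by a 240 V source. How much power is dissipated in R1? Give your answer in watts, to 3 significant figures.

10.9 W

The current is common to all series resistors; compute it, then apply P = I²R for the target.
R_total = 3900 + 470 + 180 = 4550 Ω
I = V / R_total = 240 / 4550 = 0.05275 A
P_R1 = I² × R1 = (0.05275)² × 3900 = 10.85 W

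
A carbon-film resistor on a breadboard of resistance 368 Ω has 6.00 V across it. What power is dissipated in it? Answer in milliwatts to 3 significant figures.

With V across and R both known, P = V²/R gives the dissipation directly.
P = (6.00 V)² / 368 Ω = 0.09783 W

97.8 mW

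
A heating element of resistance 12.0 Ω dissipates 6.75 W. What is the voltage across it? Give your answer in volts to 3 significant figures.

The two known quantities fix the third via V = √(P R).
V = √(6.75 × 12.0) = 9.000 V

9.00 V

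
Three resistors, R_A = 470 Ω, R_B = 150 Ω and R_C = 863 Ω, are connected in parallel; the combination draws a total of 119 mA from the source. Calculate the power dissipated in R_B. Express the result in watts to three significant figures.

0.953 W

We need the common branch voltage; get it from I_total × R_eq, then P = V²/R for the branch.
1/R_eq = 1/470 + 1/150 + 1/863 ⇒ R_eq = 100.5 Ω
V = I_total × R_eq = 0.1190 × 100.5 = 11.96 V
P_R_B = V² / R_B = (11.96)² / 150 = 0.9530 W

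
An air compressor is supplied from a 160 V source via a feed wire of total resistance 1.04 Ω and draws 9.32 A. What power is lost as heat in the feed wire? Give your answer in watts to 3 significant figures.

The feed wire is a series resistance carrying the load current; its dissipation is I²R_line.
The feed wire carries the full 9.32 A.
P_line = I² R_line = (9.320)² × 1.04 = 90.34 W

90.3 W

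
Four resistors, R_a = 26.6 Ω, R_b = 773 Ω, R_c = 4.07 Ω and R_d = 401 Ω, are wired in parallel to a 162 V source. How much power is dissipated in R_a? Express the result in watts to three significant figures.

R_a sits directly across the source, so P = V²/R with V = 162 V.
P_R_a = V² / R_a = (162)² / 26.6 Ω = 986.6 W

987 W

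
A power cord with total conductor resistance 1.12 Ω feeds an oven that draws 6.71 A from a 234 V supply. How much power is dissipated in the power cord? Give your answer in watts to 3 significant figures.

The power cord and load are in series, so the same current flows in both; the loss is I²R_line.
The power cord carries the full 6.71 A.
P_line = I² R_line = (6.710)² × 1.12 = 50.43 W

50.4 W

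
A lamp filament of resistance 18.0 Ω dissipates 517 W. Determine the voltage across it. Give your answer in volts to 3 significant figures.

96.5 V

From P = V I = I²R = V²/R, with the two given quantities we get V = √(P R).
V = √(517 × 18.0) = 96.47 V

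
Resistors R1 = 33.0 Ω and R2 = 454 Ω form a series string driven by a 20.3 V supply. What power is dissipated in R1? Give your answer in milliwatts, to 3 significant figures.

Series elements share the same current, so find I first, then use P = I²R.
R_total = 33.0 + 454 = 487.0 Ω
I = V / R_total = 20.3 / 487.0 = 0.04168 A
P_R1 = I² × R1 = (0.04168)² × 33.0 = 0.05734 W

57.3 mW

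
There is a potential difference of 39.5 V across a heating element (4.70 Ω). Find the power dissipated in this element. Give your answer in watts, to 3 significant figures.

332 W

Voltage and resistance are given, so P = V²/R is the one-step route.
P = (39.5 V)² / 4.70 Ω = 332.0 W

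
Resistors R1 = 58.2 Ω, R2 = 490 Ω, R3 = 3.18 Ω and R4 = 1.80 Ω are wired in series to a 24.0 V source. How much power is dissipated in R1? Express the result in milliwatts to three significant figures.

110 mW

In a series string the same current flows through every resistor — find that current, then P = I²R for the one we want.
R_total = 58.2 + 490 + 3.18 + 1.80 = 553.2 Ω
I = V / R_total = 24.0 / 553.2 = 0.04339 A
P_R1 = I² × R1 = (0.04339)² × 58.2 = 0.1096 W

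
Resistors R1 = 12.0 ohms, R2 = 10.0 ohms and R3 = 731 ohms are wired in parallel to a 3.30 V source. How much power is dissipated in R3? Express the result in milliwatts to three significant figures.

14.9 mW

Each parallel branch sees the full supply voltage, so P = V²/R applies directly to the target branch.
P_R3 = V² / R3 = (3.30)² / 731 Ω = 0.01490 W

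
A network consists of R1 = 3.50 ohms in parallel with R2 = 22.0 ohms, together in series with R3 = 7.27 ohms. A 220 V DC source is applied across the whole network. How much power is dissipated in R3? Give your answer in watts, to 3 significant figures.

Reduce the parallel combination to a single R_p; the circuit then becomes R_p in series with the remaining resistor.
R_p = (3.50×22.0)/(3.50+22.0) = 3.020 Ω
R_total = R_p + 7.27 = 3.020 + 7.27 = 10.29 Ω
I = V / R_total = 220 / 10.29 = 21.38 A
R3 is the series element, so its power is I²R.
P_R3 = (21.38)² × 7.27 = 3323 W

3320 W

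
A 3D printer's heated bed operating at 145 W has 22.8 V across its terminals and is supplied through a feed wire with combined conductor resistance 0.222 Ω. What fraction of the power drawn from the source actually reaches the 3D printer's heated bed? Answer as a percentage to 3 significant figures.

94.2 %

I = P / V = 145 / 22.8 = 6.360 A through the feed wire.
P_line = I² R_line = (6.360)² × 0.222 = 8.979 W
P_source = P_load + P_line = 145.0 + 8.979 = 154.0 W
η = P_load / P_source = 145.0 / 154.0 = 0.9417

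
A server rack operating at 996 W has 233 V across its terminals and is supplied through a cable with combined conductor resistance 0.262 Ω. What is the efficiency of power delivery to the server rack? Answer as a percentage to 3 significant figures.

99.5 %

I = P / V = 996 / 233 = 4.275 A through the cable.
P_line = I² R_line = (4.275)² × 0.262 = 4.787 W
P_source = P_load + P_line = 996.0 + 4.787 = 1001 W
η = P_load / P_source = 996.0 / 1001 = 0.9952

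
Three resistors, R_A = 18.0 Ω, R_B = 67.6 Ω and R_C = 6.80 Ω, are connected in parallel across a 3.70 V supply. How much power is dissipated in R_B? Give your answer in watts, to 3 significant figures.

0.203 W

The supply voltage appears across each parallel branch — just use P = V²/R_B.
P_R_B = V² / R_B = (3.70)² / 67.6 Ω = 0.2025 W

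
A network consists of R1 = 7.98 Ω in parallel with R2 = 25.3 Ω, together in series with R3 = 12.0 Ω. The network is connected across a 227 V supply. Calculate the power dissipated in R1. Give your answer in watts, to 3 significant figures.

728 W

First find R_p for the parallel pair, then treat R_p + R3 as a series loop.
R_p = (7.98×25.3)/(7.98+25.3) = 6.067 Ω
R_total = R_p + 12.0 = 6.067 + 12.0 = 18.07 Ω
I = V / R_total = 227 / 18.07 = 12.56 A
Voltage across the parallel pair: V_p = I × R_p = 12.56 × 6.067 = 76.22 V
Use P = V²/R for R1 with V = V_p.
P_R1 = (76.22)² / 7.98 = 728.1 W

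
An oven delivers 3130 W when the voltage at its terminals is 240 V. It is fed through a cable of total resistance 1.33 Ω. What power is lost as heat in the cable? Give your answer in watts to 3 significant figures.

Only the current and the line resistance are needed for the I²R loss.
I = P / V = 3130 / 240 = 13.04 A through the cable.
P_line = I² R_line = (13.04)² × 1.33 = 226.2 W

226 W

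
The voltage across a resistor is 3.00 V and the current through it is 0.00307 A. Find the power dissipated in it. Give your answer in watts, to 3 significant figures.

With V and I both given, power follows immediately from P = V I.
P = 3.00 V × 0.003070 A = 0.009210 W

0.00921 W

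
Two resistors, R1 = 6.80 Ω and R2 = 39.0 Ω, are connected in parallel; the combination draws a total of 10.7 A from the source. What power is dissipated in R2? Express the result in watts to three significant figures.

98.4 W

Only the total current is stated, so first find the parallel equivalent to get the voltage across the combination.
1/R_eq = 1/6.80 + 1/39.0 ⇒ R_eq = 5.790 Ω
V = I_total × R_eq = 10.70 × 5.790 = 61.96 V
P_R2 = V² / R2 = (61.96)² / 39.0 = 98.43 W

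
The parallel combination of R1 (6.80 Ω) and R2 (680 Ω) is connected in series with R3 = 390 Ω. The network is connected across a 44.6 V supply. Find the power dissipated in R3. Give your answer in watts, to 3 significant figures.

First find R_p for the parallel pair, then treat R_p + R3 as a series loop.
R_p = (6.80×680)/(6.80+680) = 6.733 Ω
R_total = R_p + 390 = 6.733 + 390 = 396.7 Ω
I = V / R_total = 44.6 / 396.7 = 0.1124 A
R3 is the series element, so its power is I²R.
P_R3 = (0.1124)² × 390 = 4.929 W

4.93 W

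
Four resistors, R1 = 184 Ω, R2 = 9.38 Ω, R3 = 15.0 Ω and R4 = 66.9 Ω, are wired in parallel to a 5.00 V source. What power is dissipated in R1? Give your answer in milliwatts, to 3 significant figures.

136 mW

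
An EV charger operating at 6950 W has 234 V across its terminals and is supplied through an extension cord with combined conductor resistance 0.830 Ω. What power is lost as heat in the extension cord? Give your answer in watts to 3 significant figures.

Only the current and the line resistance are needed for the I²R loss.
I = P / V = 6950 / 234 = 29.70 A through the extension cord.
P_line = I² R_line = (29.70)² × 0.830 = 732.2 W

732 W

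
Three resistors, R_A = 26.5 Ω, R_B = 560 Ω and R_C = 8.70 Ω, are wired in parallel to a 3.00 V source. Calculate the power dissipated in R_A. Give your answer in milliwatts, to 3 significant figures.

340 mW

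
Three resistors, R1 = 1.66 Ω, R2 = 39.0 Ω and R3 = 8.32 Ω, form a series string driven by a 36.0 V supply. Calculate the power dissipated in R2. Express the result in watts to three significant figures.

21.1 W

Every series element carries the same I. Get I from the total resistance, then P = I² × R2.
R_total = 1.66 + 39.0 + 8.32 = 48.98 Ω
I = V / R_total = 36.0 / 48.98 = 0.7350 A
P_R2 = I² × R2 = (0.7350)² × 39.0 = 21.07 W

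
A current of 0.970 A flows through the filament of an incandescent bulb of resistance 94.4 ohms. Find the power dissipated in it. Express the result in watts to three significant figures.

Current and resistance are given, so P = I²R is the direct form.
P = (0.9700 A)² × 94.4 Ω = 88.82 W

88.8 W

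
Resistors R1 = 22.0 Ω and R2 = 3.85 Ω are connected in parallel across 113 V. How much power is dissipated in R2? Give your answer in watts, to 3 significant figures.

Every branch has 113 V across it, so for R2 the power is simply V²/R.
P_R2 = V² / R2 = (113)² / 3.85 Ω = 3317 W

3320 W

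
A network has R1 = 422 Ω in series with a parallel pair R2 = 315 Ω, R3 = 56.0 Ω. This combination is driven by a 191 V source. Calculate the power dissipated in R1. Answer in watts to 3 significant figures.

69.8 W

First combine the parallel branches into one equivalent R_p, then R1 + R_p is a series pair.
R_p = (315×56.0)/(315+56.0) = 47.55 Ω
R_total = 422 + 47.55 = 469.5 Ω
I = V / R_total = 191 / 469.5 = 0.4068 A
R1 is in the main series path, so its power is I²R1.
P_R1 = (0.4068)² × 422 = 69.83 W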